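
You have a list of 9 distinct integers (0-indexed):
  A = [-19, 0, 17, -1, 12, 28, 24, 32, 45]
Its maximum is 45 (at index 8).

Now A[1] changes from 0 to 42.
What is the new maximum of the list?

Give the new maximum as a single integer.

Answer: 45

Derivation:
Old max = 45 (at index 8)
Change: A[1] 0 -> 42
Changed element was NOT the old max.
  New max = max(old_max, new_val) = max(45, 42) = 45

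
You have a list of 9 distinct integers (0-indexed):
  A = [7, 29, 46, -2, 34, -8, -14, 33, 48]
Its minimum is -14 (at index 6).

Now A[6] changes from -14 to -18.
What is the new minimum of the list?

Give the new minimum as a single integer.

Answer: -18

Derivation:
Old min = -14 (at index 6)
Change: A[6] -14 -> -18
Changed element WAS the min. Need to check: is -18 still <= all others?
  Min of remaining elements: -8
  New min = min(-18, -8) = -18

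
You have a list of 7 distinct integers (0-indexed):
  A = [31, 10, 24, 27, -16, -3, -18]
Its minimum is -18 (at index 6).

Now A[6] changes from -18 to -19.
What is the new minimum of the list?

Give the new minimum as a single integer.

Answer: -19

Derivation:
Old min = -18 (at index 6)
Change: A[6] -18 -> -19
Changed element WAS the min. Need to check: is -19 still <= all others?
  Min of remaining elements: -16
  New min = min(-19, -16) = -19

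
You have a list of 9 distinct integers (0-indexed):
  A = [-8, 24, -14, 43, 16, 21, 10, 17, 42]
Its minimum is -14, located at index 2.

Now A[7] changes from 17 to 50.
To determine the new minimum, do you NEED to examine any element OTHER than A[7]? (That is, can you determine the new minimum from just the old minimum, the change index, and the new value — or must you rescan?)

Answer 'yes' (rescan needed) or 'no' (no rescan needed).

Answer: no

Derivation:
Old min = -14 at index 2
Change at index 7: 17 -> 50
Index 7 was NOT the min. New min = min(-14, 50). No rescan of other elements needed.
Needs rescan: no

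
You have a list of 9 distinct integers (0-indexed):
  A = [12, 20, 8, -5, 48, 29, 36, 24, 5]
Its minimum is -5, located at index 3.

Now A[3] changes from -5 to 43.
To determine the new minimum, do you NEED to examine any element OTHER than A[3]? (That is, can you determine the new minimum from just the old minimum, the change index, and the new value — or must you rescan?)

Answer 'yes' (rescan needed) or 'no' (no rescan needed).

Old min = -5 at index 3
Change at index 3: -5 -> 43
Index 3 WAS the min and new value 43 > old min -5. Must rescan other elements to find the new min.
Needs rescan: yes

Answer: yes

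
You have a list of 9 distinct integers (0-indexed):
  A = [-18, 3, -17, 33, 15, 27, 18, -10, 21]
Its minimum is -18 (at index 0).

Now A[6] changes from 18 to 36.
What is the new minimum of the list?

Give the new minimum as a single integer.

Answer: -18

Derivation:
Old min = -18 (at index 0)
Change: A[6] 18 -> 36
Changed element was NOT the old min.
  New min = min(old_min, new_val) = min(-18, 36) = -18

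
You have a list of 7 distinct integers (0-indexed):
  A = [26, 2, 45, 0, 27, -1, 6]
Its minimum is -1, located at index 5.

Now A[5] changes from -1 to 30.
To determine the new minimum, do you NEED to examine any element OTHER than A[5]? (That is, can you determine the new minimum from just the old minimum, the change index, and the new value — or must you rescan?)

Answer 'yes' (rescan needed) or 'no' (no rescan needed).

Answer: yes

Derivation:
Old min = -1 at index 5
Change at index 5: -1 -> 30
Index 5 WAS the min and new value 30 > old min -1. Must rescan other elements to find the new min.
Needs rescan: yes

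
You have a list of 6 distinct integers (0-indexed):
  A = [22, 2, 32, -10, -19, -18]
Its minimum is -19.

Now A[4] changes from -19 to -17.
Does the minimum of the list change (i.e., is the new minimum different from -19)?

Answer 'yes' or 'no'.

Answer: yes

Derivation:
Old min = -19
Change: A[4] -19 -> -17
Changed element was the min; new min must be rechecked.
New min = -18; changed? yes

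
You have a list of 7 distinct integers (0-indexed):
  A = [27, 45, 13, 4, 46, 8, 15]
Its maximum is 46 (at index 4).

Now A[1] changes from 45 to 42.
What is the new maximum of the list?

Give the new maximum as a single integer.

Old max = 46 (at index 4)
Change: A[1] 45 -> 42
Changed element was NOT the old max.
  New max = max(old_max, new_val) = max(46, 42) = 46

Answer: 46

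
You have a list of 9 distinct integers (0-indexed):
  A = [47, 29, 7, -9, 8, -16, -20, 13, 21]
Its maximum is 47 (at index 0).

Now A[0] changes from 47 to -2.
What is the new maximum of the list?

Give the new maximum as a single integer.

Old max = 47 (at index 0)
Change: A[0] 47 -> -2
Changed element WAS the max -> may need rescan.
  Max of remaining elements: 29
  New max = max(-2, 29) = 29

Answer: 29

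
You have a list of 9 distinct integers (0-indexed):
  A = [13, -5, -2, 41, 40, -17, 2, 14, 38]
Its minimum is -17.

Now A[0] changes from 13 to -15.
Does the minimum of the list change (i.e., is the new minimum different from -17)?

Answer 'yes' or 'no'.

Answer: no

Derivation:
Old min = -17
Change: A[0] 13 -> -15
Changed element was NOT the min; min changes only if -15 < -17.
New min = -17; changed? no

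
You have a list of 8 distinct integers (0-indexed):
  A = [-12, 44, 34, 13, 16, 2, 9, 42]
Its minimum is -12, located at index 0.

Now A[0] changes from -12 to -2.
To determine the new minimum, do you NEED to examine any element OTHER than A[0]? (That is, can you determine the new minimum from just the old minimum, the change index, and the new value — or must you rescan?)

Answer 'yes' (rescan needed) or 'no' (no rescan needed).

Answer: yes

Derivation:
Old min = -12 at index 0
Change at index 0: -12 -> -2
Index 0 WAS the min and new value -2 > old min -12. Must rescan other elements to find the new min.
Needs rescan: yes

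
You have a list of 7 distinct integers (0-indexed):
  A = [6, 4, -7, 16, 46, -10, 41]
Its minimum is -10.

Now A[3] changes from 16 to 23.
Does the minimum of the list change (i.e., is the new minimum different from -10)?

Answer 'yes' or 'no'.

Answer: no

Derivation:
Old min = -10
Change: A[3] 16 -> 23
Changed element was NOT the min; min changes only if 23 < -10.
New min = -10; changed? no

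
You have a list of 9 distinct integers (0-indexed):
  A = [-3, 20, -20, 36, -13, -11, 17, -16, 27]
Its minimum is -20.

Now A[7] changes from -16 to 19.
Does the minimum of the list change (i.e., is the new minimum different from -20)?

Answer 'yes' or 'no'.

Answer: no

Derivation:
Old min = -20
Change: A[7] -16 -> 19
Changed element was NOT the min; min changes only if 19 < -20.
New min = -20; changed? no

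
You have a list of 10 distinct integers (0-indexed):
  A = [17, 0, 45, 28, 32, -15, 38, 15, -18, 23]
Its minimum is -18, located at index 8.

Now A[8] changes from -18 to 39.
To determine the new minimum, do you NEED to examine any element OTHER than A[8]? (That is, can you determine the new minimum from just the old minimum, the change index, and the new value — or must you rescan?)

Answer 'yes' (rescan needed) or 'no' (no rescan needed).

Old min = -18 at index 8
Change at index 8: -18 -> 39
Index 8 WAS the min and new value 39 > old min -18. Must rescan other elements to find the new min.
Needs rescan: yes

Answer: yes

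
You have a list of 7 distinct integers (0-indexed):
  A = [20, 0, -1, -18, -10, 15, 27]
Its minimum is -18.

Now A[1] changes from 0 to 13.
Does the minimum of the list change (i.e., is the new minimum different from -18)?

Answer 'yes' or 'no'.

Answer: no

Derivation:
Old min = -18
Change: A[1] 0 -> 13
Changed element was NOT the min; min changes only if 13 < -18.
New min = -18; changed? no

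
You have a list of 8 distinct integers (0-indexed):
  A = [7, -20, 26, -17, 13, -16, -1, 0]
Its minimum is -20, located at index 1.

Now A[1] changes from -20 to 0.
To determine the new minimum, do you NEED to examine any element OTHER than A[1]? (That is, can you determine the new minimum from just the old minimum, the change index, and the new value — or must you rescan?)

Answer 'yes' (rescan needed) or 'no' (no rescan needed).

Old min = -20 at index 1
Change at index 1: -20 -> 0
Index 1 WAS the min and new value 0 > old min -20. Must rescan other elements to find the new min.
Needs rescan: yes

Answer: yes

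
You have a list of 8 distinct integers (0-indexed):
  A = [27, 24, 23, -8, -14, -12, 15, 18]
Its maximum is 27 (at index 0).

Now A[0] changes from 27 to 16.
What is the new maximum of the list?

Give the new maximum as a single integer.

Old max = 27 (at index 0)
Change: A[0] 27 -> 16
Changed element WAS the max -> may need rescan.
  Max of remaining elements: 24
  New max = max(16, 24) = 24

Answer: 24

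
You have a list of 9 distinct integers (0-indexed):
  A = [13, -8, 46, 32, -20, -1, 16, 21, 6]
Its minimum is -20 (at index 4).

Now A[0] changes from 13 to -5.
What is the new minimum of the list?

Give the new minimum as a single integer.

Old min = -20 (at index 4)
Change: A[0] 13 -> -5
Changed element was NOT the old min.
  New min = min(old_min, new_val) = min(-20, -5) = -20

Answer: -20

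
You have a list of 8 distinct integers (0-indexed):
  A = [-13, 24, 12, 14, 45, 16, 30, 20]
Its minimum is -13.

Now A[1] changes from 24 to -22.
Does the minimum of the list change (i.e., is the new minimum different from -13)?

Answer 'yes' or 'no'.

Answer: yes

Derivation:
Old min = -13
Change: A[1] 24 -> -22
Changed element was NOT the min; min changes only if -22 < -13.
New min = -22; changed? yes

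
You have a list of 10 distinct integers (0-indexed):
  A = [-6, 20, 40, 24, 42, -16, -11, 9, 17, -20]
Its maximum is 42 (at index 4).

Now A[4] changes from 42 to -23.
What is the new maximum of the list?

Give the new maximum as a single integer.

Old max = 42 (at index 4)
Change: A[4] 42 -> -23
Changed element WAS the max -> may need rescan.
  Max of remaining elements: 40
  New max = max(-23, 40) = 40

Answer: 40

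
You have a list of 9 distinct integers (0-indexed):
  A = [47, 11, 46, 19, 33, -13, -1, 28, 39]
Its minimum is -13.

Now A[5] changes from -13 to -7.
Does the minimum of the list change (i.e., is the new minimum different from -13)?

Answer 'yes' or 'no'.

Answer: yes

Derivation:
Old min = -13
Change: A[5] -13 -> -7
Changed element was the min; new min must be rechecked.
New min = -7; changed? yes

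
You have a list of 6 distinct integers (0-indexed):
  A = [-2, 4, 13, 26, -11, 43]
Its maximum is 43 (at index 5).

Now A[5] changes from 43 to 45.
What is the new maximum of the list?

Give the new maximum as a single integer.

Answer: 45

Derivation:
Old max = 43 (at index 5)
Change: A[5] 43 -> 45
Changed element WAS the max -> may need rescan.
  Max of remaining elements: 26
  New max = max(45, 26) = 45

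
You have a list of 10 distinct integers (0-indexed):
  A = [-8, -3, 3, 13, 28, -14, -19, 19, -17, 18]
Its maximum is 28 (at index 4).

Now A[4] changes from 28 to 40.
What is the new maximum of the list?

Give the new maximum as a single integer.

Old max = 28 (at index 4)
Change: A[4] 28 -> 40
Changed element WAS the max -> may need rescan.
  Max of remaining elements: 19
  New max = max(40, 19) = 40

Answer: 40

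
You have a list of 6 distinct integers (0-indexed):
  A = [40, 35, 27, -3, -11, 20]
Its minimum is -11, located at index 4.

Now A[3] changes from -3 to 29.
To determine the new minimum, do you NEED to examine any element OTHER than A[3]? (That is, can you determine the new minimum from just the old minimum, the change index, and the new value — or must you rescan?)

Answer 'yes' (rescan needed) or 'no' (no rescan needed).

Old min = -11 at index 4
Change at index 3: -3 -> 29
Index 3 was NOT the min. New min = min(-11, 29). No rescan of other elements needed.
Needs rescan: no

Answer: no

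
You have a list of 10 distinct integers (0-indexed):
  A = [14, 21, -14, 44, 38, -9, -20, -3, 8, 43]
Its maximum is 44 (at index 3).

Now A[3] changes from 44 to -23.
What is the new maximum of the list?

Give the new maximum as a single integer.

Old max = 44 (at index 3)
Change: A[3] 44 -> -23
Changed element WAS the max -> may need rescan.
  Max of remaining elements: 43
  New max = max(-23, 43) = 43

Answer: 43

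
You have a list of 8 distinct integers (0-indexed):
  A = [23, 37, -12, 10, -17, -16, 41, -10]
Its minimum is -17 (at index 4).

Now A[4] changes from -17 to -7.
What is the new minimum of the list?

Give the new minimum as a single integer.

Answer: -16

Derivation:
Old min = -17 (at index 4)
Change: A[4] -17 -> -7
Changed element WAS the min. Need to check: is -7 still <= all others?
  Min of remaining elements: -16
  New min = min(-7, -16) = -16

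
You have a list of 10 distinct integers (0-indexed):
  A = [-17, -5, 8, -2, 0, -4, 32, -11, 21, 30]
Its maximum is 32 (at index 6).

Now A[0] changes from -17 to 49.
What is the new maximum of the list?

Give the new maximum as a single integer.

Answer: 49

Derivation:
Old max = 32 (at index 6)
Change: A[0] -17 -> 49
Changed element was NOT the old max.
  New max = max(old_max, new_val) = max(32, 49) = 49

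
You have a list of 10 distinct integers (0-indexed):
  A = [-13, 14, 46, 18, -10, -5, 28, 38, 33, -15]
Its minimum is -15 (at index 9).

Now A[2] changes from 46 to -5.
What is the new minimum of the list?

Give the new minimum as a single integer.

Answer: -15

Derivation:
Old min = -15 (at index 9)
Change: A[2] 46 -> -5
Changed element was NOT the old min.
  New min = min(old_min, new_val) = min(-15, -5) = -15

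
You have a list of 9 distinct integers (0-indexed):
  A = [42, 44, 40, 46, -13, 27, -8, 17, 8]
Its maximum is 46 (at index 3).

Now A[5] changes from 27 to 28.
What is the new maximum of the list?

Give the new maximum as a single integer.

Old max = 46 (at index 3)
Change: A[5] 27 -> 28
Changed element was NOT the old max.
  New max = max(old_max, new_val) = max(46, 28) = 46

Answer: 46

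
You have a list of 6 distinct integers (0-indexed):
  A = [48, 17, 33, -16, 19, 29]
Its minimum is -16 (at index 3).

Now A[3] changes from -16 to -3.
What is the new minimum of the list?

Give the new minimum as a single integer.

Old min = -16 (at index 3)
Change: A[3] -16 -> -3
Changed element WAS the min. Need to check: is -3 still <= all others?
  Min of remaining elements: 17
  New min = min(-3, 17) = -3

Answer: -3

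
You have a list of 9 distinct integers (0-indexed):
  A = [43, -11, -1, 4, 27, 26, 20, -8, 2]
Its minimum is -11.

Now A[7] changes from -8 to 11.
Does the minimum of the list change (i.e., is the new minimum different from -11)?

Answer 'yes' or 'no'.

Answer: no

Derivation:
Old min = -11
Change: A[7] -8 -> 11
Changed element was NOT the min; min changes only if 11 < -11.
New min = -11; changed? no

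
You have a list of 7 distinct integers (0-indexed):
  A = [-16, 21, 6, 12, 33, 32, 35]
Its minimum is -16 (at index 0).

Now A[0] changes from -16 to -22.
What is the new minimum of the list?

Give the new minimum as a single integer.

Old min = -16 (at index 0)
Change: A[0] -16 -> -22
Changed element WAS the min. Need to check: is -22 still <= all others?
  Min of remaining elements: 6
  New min = min(-22, 6) = -22

Answer: -22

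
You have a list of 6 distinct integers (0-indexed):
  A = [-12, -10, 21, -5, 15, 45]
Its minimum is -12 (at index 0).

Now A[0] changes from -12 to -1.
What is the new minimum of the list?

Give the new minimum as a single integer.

Old min = -12 (at index 0)
Change: A[0] -12 -> -1
Changed element WAS the min. Need to check: is -1 still <= all others?
  Min of remaining elements: -10
  New min = min(-1, -10) = -10

Answer: -10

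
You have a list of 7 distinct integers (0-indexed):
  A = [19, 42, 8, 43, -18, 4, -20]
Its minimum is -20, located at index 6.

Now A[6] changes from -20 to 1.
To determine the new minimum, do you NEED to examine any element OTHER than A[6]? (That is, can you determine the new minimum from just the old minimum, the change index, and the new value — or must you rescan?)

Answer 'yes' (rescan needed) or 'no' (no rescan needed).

Old min = -20 at index 6
Change at index 6: -20 -> 1
Index 6 WAS the min and new value 1 > old min -20. Must rescan other elements to find the new min.
Needs rescan: yes

Answer: yes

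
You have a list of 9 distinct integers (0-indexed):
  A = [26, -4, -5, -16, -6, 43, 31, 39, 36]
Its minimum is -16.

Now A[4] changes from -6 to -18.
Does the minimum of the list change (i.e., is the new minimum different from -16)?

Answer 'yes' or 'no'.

Old min = -16
Change: A[4] -6 -> -18
Changed element was NOT the min; min changes only if -18 < -16.
New min = -18; changed? yes

Answer: yes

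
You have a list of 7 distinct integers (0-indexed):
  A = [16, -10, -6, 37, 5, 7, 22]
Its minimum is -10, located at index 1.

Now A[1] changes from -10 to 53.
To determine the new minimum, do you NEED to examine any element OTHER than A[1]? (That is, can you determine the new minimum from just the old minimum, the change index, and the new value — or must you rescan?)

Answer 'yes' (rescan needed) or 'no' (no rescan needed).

Old min = -10 at index 1
Change at index 1: -10 -> 53
Index 1 WAS the min and new value 53 > old min -10. Must rescan other elements to find the new min.
Needs rescan: yes

Answer: yes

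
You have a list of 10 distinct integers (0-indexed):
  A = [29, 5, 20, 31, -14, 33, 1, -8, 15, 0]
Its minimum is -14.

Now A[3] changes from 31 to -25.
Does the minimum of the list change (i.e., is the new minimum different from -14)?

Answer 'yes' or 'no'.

Answer: yes

Derivation:
Old min = -14
Change: A[3] 31 -> -25
Changed element was NOT the min; min changes only if -25 < -14.
New min = -25; changed? yes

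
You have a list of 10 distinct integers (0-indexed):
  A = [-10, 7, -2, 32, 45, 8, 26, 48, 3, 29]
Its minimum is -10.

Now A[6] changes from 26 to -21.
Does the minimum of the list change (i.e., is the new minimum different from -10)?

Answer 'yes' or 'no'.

Old min = -10
Change: A[6] 26 -> -21
Changed element was NOT the min; min changes only if -21 < -10.
New min = -21; changed? yes

Answer: yes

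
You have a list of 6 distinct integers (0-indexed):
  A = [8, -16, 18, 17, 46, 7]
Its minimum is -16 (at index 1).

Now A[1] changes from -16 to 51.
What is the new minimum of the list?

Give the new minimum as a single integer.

Old min = -16 (at index 1)
Change: A[1] -16 -> 51
Changed element WAS the min. Need to check: is 51 still <= all others?
  Min of remaining elements: 7
  New min = min(51, 7) = 7

Answer: 7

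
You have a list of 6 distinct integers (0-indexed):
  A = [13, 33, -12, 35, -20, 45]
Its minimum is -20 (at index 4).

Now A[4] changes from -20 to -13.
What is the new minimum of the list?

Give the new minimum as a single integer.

Answer: -13

Derivation:
Old min = -20 (at index 4)
Change: A[4] -20 -> -13
Changed element WAS the min. Need to check: is -13 still <= all others?
  Min of remaining elements: -12
  New min = min(-13, -12) = -13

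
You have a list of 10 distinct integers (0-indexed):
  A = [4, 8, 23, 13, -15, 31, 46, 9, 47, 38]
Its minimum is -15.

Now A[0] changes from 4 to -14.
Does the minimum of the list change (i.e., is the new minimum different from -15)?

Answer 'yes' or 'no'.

Answer: no

Derivation:
Old min = -15
Change: A[0] 4 -> -14
Changed element was NOT the min; min changes only if -14 < -15.
New min = -15; changed? no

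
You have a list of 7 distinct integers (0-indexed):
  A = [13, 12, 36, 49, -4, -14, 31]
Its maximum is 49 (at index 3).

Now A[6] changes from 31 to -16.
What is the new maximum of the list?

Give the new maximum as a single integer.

Old max = 49 (at index 3)
Change: A[6] 31 -> -16
Changed element was NOT the old max.
  New max = max(old_max, new_val) = max(49, -16) = 49

Answer: 49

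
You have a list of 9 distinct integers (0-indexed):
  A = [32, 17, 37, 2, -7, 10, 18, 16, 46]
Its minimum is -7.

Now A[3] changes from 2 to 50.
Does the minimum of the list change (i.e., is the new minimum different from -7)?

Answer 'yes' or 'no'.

Old min = -7
Change: A[3] 2 -> 50
Changed element was NOT the min; min changes only if 50 < -7.
New min = -7; changed? no

Answer: no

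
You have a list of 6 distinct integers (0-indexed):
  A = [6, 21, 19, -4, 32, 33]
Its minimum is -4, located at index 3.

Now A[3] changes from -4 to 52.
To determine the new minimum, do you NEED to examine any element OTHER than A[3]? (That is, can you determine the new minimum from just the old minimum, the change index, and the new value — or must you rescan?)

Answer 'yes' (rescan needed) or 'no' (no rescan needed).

Old min = -4 at index 3
Change at index 3: -4 -> 52
Index 3 WAS the min and new value 52 > old min -4. Must rescan other elements to find the new min.
Needs rescan: yes

Answer: yes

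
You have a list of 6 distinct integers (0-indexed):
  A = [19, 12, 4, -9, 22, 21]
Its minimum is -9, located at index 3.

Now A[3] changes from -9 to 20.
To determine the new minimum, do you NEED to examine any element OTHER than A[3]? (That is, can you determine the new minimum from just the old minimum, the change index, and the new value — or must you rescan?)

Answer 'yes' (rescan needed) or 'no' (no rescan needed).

Answer: yes

Derivation:
Old min = -9 at index 3
Change at index 3: -9 -> 20
Index 3 WAS the min and new value 20 > old min -9. Must rescan other elements to find the new min.
Needs rescan: yes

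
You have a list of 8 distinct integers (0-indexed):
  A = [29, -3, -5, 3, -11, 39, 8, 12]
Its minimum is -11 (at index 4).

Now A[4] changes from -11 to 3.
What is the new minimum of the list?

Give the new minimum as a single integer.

Answer: -5

Derivation:
Old min = -11 (at index 4)
Change: A[4] -11 -> 3
Changed element WAS the min. Need to check: is 3 still <= all others?
  Min of remaining elements: -5
  New min = min(3, -5) = -5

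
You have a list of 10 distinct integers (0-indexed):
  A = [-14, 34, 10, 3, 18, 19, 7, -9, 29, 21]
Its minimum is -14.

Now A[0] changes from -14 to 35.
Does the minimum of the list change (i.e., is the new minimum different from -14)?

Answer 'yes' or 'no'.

Answer: yes

Derivation:
Old min = -14
Change: A[0] -14 -> 35
Changed element was the min; new min must be rechecked.
New min = -9; changed? yes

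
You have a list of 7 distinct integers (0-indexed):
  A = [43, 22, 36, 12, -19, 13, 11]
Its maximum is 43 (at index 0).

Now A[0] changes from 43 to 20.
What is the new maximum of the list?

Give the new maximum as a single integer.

Old max = 43 (at index 0)
Change: A[0] 43 -> 20
Changed element WAS the max -> may need rescan.
  Max of remaining elements: 36
  New max = max(20, 36) = 36

Answer: 36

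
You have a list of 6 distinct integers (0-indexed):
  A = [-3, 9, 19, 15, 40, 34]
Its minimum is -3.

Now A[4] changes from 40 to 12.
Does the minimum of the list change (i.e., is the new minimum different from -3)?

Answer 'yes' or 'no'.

Answer: no

Derivation:
Old min = -3
Change: A[4] 40 -> 12
Changed element was NOT the min; min changes only if 12 < -3.
New min = -3; changed? no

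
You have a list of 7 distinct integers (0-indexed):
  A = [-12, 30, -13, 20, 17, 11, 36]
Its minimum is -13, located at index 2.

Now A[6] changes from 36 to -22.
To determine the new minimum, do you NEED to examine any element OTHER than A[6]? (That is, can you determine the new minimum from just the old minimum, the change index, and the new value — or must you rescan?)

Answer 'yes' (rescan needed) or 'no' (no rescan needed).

Old min = -13 at index 2
Change at index 6: 36 -> -22
Index 6 was NOT the min. New min = min(-13, -22). No rescan of other elements needed.
Needs rescan: no

Answer: no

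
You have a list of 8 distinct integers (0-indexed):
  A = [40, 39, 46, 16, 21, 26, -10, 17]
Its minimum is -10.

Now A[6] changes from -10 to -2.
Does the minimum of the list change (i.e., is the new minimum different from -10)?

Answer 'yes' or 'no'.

Old min = -10
Change: A[6] -10 -> -2
Changed element was the min; new min must be rechecked.
New min = -2; changed? yes

Answer: yes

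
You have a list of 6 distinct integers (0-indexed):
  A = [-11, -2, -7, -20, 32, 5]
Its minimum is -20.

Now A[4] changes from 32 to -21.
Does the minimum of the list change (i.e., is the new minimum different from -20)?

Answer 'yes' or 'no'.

Answer: yes

Derivation:
Old min = -20
Change: A[4] 32 -> -21
Changed element was NOT the min; min changes only if -21 < -20.
New min = -21; changed? yes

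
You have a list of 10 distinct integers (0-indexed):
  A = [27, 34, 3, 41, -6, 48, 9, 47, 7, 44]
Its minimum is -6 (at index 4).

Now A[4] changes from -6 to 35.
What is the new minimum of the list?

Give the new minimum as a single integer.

Answer: 3

Derivation:
Old min = -6 (at index 4)
Change: A[4] -6 -> 35
Changed element WAS the min. Need to check: is 35 still <= all others?
  Min of remaining elements: 3
  New min = min(35, 3) = 3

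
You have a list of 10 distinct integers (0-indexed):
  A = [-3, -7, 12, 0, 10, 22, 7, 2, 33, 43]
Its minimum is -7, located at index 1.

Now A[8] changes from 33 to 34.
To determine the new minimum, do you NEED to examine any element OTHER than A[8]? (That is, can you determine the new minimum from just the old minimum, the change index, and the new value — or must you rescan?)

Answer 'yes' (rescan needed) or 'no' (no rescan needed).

Old min = -7 at index 1
Change at index 8: 33 -> 34
Index 8 was NOT the min. New min = min(-7, 34). No rescan of other elements needed.
Needs rescan: no

Answer: no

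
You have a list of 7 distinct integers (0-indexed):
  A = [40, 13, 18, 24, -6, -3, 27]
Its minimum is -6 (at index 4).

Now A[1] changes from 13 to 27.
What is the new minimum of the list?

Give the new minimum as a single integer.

Answer: -6

Derivation:
Old min = -6 (at index 4)
Change: A[1] 13 -> 27
Changed element was NOT the old min.
  New min = min(old_min, new_val) = min(-6, 27) = -6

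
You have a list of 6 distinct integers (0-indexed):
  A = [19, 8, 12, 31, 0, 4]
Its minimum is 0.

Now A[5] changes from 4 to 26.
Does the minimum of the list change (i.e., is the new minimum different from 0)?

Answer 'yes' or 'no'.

Answer: no

Derivation:
Old min = 0
Change: A[5] 4 -> 26
Changed element was NOT the min; min changes only if 26 < 0.
New min = 0; changed? no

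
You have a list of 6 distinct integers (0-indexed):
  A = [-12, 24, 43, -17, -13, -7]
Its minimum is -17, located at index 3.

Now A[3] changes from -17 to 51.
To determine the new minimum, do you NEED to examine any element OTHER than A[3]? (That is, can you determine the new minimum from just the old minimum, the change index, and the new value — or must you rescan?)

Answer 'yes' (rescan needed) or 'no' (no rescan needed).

Answer: yes

Derivation:
Old min = -17 at index 3
Change at index 3: -17 -> 51
Index 3 WAS the min and new value 51 > old min -17. Must rescan other elements to find the new min.
Needs rescan: yes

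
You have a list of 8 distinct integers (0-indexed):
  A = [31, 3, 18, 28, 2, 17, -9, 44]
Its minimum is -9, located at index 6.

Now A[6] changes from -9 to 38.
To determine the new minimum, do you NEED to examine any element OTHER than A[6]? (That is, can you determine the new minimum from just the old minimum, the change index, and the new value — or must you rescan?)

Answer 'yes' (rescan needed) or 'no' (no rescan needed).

Answer: yes

Derivation:
Old min = -9 at index 6
Change at index 6: -9 -> 38
Index 6 WAS the min and new value 38 > old min -9. Must rescan other elements to find the new min.
Needs rescan: yes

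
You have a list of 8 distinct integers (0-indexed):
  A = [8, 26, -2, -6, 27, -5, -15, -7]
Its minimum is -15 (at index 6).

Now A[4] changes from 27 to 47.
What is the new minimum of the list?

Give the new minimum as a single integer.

Old min = -15 (at index 6)
Change: A[4] 27 -> 47
Changed element was NOT the old min.
  New min = min(old_min, new_val) = min(-15, 47) = -15

Answer: -15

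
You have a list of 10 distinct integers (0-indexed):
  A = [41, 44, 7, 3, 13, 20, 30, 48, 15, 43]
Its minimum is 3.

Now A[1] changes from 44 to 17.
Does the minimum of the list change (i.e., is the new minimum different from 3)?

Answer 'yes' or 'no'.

Old min = 3
Change: A[1] 44 -> 17
Changed element was NOT the min; min changes only if 17 < 3.
New min = 3; changed? no

Answer: no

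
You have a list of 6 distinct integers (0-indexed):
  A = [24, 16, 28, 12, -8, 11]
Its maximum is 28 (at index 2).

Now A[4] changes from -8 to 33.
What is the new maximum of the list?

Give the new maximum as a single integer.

Old max = 28 (at index 2)
Change: A[4] -8 -> 33
Changed element was NOT the old max.
  New max = max(old_max, new_val) = max(28, 33) = 33

Answer: 33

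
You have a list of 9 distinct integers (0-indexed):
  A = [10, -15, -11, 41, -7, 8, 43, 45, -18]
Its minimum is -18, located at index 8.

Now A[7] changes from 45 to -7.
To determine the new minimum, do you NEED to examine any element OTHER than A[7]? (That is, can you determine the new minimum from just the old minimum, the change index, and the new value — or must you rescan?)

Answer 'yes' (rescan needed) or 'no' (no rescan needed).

Answer: no

Derivation:
Old min = -18 at index 8
Change at index 7: 45 -> -7
Index 7 was NOT the min. New min = min(-18, -7). No rescan of other elements needed.
Needs rescan: no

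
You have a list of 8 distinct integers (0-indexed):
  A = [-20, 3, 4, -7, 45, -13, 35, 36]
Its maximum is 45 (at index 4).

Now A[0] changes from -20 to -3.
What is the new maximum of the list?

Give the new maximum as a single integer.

Answer: 45

Derivation:
Old max = 45 (at index 4)
Change: A[0] -20 -> -3
Changed element was NOT the old max.
  New max = max(old_max, new_val) = max(45, -3) = 45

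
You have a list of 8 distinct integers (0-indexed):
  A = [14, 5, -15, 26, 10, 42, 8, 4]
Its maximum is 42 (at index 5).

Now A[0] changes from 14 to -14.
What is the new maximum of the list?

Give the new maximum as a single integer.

Old max = 42 (at index 5)
Change: A[0] 14 -> -14
Changed element was NOT the old max.
  New max = max(old_max, new_val) = max(42, -14) = 42

Answer: 42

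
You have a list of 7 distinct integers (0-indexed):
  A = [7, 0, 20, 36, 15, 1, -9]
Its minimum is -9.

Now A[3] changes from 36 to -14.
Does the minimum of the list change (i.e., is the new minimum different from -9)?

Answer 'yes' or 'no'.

Answer: yes

Derivation:
Old min = -9
Change: A[3] 36 -> -14
Changed element was NOT the min; min changes only if -14 < -9.
New min = -14; changed? yes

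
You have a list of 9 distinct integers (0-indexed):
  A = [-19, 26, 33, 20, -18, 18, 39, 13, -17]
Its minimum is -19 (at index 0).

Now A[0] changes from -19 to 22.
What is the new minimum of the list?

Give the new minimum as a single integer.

Answer: -18

Derivation:
Old min = -19 (at index 0)
Change: A[0] -19 -> 22
Changed element WAS the min. Need to check: is 22 still <= all others?
  Min of remaining elements: -18
  New min = min(22, -18) = -18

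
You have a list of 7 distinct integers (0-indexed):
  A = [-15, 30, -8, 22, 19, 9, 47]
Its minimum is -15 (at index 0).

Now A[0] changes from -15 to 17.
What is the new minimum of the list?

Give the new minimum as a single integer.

Answer: -8

Derivation:
Old min = -15 (at index 0)
Change: A[0] -15 -> 17
Changed element WAS the min. Need to check: is 17 still <= all others?
  Min of remaining elements: -8
  New min = min(17, -8) = -8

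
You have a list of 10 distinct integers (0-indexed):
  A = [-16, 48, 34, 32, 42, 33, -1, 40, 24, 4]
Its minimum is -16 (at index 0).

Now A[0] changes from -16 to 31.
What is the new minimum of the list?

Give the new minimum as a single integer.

Old min = -16 (at index 0)
Change: A[0] -16 -> 31
Changed element WAS the min. Need to check: is 31 still <= all others?
  Min of remaining elements: -1
  New min = min(31, -1) = -1

Answer: -1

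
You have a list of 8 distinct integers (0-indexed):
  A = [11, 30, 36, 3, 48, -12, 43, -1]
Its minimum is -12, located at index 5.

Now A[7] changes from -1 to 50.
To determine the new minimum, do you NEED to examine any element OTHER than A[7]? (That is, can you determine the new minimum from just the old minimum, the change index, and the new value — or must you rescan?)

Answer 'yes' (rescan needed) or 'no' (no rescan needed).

Old min = -12 at index 5
Change at index 7: -1 -> 50
Index 7 was NOT the min. New min = min(-12, 50). No rescan of other elements needed.
Needs rescan: no

Answer: no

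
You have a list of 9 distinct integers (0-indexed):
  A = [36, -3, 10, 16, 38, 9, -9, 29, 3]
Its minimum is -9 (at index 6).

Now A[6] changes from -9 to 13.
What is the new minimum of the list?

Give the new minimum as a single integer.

Old min = -9 (at index 6)
Change: A[6] -9 -> 13
Changed element WAS the min. Need to check: is 13 still <= all others?
  Min of remaining elements: -3
  New min = min(13, -3) = -3

Answer: -3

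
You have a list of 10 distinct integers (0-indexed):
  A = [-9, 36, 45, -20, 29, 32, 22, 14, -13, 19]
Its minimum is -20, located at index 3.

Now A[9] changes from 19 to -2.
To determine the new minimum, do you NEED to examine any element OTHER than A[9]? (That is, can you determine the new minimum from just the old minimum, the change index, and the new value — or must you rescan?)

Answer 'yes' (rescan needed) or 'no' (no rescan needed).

Old min = -20 at index 3
Change at index 9: 19 -> -2
Index 9 was NOT the min. New min = min(-20, -2). No rescan of other elements needed.
Needs rescan: no

Answer: no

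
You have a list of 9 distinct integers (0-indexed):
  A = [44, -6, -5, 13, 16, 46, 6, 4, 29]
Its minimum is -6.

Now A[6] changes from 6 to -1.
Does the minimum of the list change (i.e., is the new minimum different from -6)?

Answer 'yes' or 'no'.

Answer: no

Derivation:
Old min = -6
Change: A[6] 6 -> -1
Changed element was NOT the min; min changes only if -1 < -6.
New min = -6; changed? no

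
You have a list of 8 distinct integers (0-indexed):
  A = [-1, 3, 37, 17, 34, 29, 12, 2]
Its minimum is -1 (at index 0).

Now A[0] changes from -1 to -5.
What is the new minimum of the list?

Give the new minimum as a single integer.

Old min = -1 (at index 0)
Change: A[0] -1 -> -5
Changed element WAS the min. Need to check: is -5 still <= all others?
  Min of remaining elements: 2
  New min = min(-5, 2) = -5

Answer: -5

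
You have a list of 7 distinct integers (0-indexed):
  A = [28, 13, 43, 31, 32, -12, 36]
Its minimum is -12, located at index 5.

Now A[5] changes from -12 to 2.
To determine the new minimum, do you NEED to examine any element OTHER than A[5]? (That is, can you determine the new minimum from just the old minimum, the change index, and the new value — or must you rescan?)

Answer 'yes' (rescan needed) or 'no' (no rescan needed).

Old min = -12 at index 5
Change at index 5: -12 -> 2
Index 5 WAS the min and new value 2 > old min -12. Must rescan other elements to find the new min.
Needs rescan: yes

Answer: yes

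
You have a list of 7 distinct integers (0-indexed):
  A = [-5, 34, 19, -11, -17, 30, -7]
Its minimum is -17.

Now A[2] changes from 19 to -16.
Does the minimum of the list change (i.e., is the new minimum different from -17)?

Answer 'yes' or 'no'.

Old min = -17
Change: A[2] 19 -> -16
Changed element was NOT the min; min changes only if -16 < -17.
New min = -17; changed? no

Answer: no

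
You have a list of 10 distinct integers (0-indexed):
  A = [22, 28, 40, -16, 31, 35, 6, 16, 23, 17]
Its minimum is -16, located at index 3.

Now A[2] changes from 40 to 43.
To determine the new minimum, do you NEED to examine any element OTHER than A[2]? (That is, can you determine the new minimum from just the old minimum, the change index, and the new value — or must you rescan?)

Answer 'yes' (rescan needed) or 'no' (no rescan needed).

Answer: no

Derivation:
Old min = -16 at index 3
Change at index 2: 40 -> 43
Index 2 was NOT the min. New min = min(-16, 43). No rescan of other elements needed.
Needs rescan: no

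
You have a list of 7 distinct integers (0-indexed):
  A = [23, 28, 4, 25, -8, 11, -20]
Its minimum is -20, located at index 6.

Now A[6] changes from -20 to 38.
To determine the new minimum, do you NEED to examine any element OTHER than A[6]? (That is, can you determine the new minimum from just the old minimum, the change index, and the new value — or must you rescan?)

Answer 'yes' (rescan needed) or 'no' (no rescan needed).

Old min = -20 at index 6
Change at index 6: -20 -> 38
Index 6 WAS the min and new value 38 > old min -20. Must rescan other elements to find the new min.
Needs rescan: yes

Answer: yes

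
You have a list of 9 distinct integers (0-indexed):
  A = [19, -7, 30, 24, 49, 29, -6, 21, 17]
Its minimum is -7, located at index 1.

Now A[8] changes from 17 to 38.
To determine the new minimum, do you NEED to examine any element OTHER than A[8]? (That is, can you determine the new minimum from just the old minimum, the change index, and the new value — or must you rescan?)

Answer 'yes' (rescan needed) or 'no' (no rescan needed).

Answer: no

Derivation:
Old min = -7 at index 1
Change at index 8: 17 -> 38
Index 8 was NOT the min. New min = min(-7, 38). No rescan of other elements needed.
Needs rescan: no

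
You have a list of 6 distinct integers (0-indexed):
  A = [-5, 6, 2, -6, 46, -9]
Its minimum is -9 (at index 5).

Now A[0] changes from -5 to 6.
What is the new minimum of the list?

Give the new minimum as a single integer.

Old min = -9 (at index 5)
Change: A[0] -5 -> 6
Changed element was NOT the old min.
  New min = min(old_min, new_val) = min(-9, 6) = -9

Answer: -9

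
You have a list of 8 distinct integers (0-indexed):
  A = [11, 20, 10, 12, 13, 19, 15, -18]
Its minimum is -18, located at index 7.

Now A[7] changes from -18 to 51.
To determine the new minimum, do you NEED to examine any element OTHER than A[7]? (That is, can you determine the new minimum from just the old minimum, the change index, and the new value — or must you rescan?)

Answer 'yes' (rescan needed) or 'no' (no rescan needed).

Old min = -18 at index 7
Change at index 7: -18 -> 51
Index 7 WAS the min and new value 51 > old min -18. Must rescan other elements to find the new min.
Needs rescan: yes

Answer: yes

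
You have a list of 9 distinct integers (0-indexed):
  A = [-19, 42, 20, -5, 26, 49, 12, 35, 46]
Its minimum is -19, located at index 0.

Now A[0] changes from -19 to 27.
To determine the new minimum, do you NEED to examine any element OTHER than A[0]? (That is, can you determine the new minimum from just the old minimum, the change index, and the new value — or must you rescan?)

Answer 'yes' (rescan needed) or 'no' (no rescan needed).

Answer: yes

Derivation:
Old min = -19 at index 0
Change at index 0: -19 -> 27
Index 0 WAS the min and new value 27 > old min -19. Must rescan other elements to find the new min.
Needs rescan: yes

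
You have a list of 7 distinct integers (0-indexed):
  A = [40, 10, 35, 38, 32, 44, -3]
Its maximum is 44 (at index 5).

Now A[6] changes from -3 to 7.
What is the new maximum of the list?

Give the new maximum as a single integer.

Answer: 44

Derivation:
Old max = 44 (at index 5)
Change: A[6] -3 -> 7
Changed element was NOT the old max.
  New max = max(old_max, new_val) = max(44, 7) = 44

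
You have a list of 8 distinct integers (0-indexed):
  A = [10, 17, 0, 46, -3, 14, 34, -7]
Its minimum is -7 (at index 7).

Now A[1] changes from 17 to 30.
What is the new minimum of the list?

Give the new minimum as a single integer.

Old min = -7 (at index 7)
Change: A[1] 17 -> 30
Changed element was NOT the old min.
  New min = min(old_min, new_val) = min(-7, 30) = -7

Answer: -7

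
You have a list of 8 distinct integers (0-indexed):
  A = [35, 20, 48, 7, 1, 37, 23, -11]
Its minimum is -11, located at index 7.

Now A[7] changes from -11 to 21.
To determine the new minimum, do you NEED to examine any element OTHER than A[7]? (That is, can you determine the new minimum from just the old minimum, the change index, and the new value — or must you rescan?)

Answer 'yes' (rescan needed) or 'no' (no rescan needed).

Answer: yes

Derivation:
Old min = -11 at index 7
Change at index 7: -11 -> 21
Index 7 WAS the min and new value 21 > old min -11. Must rescan other elements to find the new min.
Needs rescan: yes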